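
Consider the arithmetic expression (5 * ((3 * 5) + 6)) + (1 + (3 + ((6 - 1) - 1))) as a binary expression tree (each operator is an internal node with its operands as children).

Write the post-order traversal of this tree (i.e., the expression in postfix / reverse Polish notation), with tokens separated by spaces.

5 3 5 * 6 + * 1 3 6 1 - 1 - + + +

Post-order on an expression tree gives postfix notation: for each operator, emit left operand, right operand, then the operator.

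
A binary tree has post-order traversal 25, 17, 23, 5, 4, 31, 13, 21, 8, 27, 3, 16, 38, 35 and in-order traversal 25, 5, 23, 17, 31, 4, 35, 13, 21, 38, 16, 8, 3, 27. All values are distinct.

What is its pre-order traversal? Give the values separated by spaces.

The last element of post-order is the root; it splits in-order into left and right subtrees.
Root 35: left subtree has 6 nodes {25, 5, 23, 17, 31, 4}, right has 7 {13, 21, 38, 16, 8, 3, 27}.
  Root 31: left subtree has 4 nodes {25, 5, 23, 17}, right has 1 {4}.
    Root 5: left subtree has 1 node {25}, right has 2 {23, 17}.
      Root 23: left subtree has 0 nodes { }, right has 1 {17}.
  Root 38: left subtree has 2 nodes {13, 21}, right has 4 {16, 8, 3, 27}.
    Root 21: left subtree has 1 node {13}, right has 0 { }.
    Root 16: left subtree has 0 nodes { }, right has 3 {8, 3, 27}.
      Root 3: left subtree has 1 node {8}, right has 1 {27}.

35 31 5 25 23 17 4 38 21 13 16 3 8 27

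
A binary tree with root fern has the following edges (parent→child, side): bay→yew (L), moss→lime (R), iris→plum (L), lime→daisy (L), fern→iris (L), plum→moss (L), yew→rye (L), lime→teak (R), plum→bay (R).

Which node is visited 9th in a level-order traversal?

Level-order visits nodes level by level from the root, left to right within each level.
Level 0: fern
Level 1: iris
Level 2: plum
Level 3: moss, bay
Level 4: lime, yew
Level 5: daisy, teak, rye
Full level-order sequence: fern, iris, plum, moss, bay, lime, yew, daisy, teak, rye.

teak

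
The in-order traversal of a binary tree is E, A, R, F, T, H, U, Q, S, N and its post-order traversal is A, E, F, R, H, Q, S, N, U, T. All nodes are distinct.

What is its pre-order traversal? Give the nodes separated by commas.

T, R, E, A, F, U, H, N, S, Q

The last element of post-order is the root; it splits in-order into left and right subtrees.
Root T: left subtree has 4 nodes {E, A, R, F}, right has 5 {H, U, Q, S, N}.
  Root R: left subtree has 2 nodes {E, A}, right has 1 {F}.
    Root E: left subtree has 0 nodes { }, right has 1 {A}.
  Root U: left subtree has 1 node {H}, right has 3 {Q, S, N}.
    Root N: left subtree has 2 nodes {Q, S}, right has 0 { }.
      Root S: left subtree has 1 node {Q}, right has 0 { }.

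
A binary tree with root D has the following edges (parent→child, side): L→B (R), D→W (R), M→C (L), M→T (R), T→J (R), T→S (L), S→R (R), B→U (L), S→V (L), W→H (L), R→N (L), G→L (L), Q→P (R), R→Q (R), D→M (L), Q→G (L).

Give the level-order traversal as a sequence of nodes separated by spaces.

D M W C T H S J V R N Q G P L B U

Level-order visits nodes level by level from the root, left to right within each level.
Level 0: D
Level 1: M, W
Level 2: C, T, H
Level 3: S, J
Level 4: V, R
Level 5: N, Q
Level 6: G, P
Level 7: L
Level 8: B
Level 9: U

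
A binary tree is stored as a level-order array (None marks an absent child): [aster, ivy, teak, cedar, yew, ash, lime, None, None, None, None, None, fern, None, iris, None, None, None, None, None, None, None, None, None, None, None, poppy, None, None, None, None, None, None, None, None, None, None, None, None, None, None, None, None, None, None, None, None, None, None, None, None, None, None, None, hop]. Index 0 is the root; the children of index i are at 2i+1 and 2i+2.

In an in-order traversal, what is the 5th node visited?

ash

In-order visits the left subtree, then the node, then the right subtree.
At aster: go left to ivy.
  At ivy: go left to cedar.
    cedar is a leaf — visit cedar.
  Visit ivy.
  At ivy: go right to yew.
    yew is a leaf — visit yew.
Visit aster.
At aster: go right to teak.
  At teak: go left to ash.
    At ash: no left child.
    Visit ash.
    At ash: go right to fern.
      At fern: no left child.
      Visit fern.
      At fern: go right to poppy.
        At poppy: no left child.
        Visit poppy.
        At poppy: go right to hop.
          hop is a leaf — visit hop.
  Visit teak.
  At teak: go right to lime.
    At lime: no left child.
    Visit lime.
    At lime: go right to iris.
      iris is a leaf — visit iris.
Full in-order sequence: cedar, ivy, yew, aster, ash, fern, poppy, hop, teak, lime, iris.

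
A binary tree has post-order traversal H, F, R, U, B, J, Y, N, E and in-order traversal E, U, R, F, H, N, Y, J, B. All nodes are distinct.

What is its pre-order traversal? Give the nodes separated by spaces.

The last element of post-order is the root; it splits in-order into left and right subtrees.
Root E: left subtree has 0 nodes { }, right has 8 {U, R, F, H, N, Y, J, B}.
  Root N: left subtree has 4 nodes {U, R, F, H}, right has 3 {Y, J, B}.
    Root U: left subtree has 0 nodes { }, right has 3 {R, F, H}.
      Root R: left subtree has 0 nodes { }, right has 2 {F, H}.
        Root F: left subtree has 0 nodes { }, right has 1 {H}.
    Root Y: left subtree has 0 nodes { }, right has 2 {J, B}.
      Root J: left subtree has 0 nodes { }, right has 1 {B}.

E N U R F H Y J B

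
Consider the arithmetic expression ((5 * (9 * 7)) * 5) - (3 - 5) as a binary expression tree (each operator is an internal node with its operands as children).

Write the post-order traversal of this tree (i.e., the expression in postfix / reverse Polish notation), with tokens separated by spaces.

Post-order on an expression tree gives postfix notation: for each operator, emit left operand, right operand, then the operator.

5 9 7 * * 5 * 3 5 - -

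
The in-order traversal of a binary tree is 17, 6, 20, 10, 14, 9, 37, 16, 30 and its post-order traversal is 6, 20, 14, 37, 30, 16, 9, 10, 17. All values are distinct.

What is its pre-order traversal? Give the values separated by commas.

The last element of post-order is the root; it splits in-order into left and right subtrees.
Root 17: left subtree has 0 nodes { }, right has 8 {6, 20, 10, 14, 9, 37, 16, 30}.
  Root 10: left subtree has 2 nodes {6, 20}, right has 5 {14, 9, 37, 16, 30}.
    Root 20: left subtree has 1 node {6}, right has 0 { }.
    Root 9: left subtree has 1 node {14}, right has 3 {37, 16, 30}.
      Root 16: left subtree has 1 node {37}, right has 1 {30}.

17, 10, 20, 6, 9, 14, 16, 37, 30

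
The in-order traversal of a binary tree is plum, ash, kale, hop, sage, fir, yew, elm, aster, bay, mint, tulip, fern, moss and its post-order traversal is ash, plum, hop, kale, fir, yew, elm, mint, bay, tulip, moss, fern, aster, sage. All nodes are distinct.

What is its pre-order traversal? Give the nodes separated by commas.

The last element of post-order is the root; it splits in-order into left and right subtrees.
Root sage: left subtree has 4 nodes {plum, ash, kale, hop}, right has 9 {fir, yew, elm, aster, bay, mint, tulip, fern, moss}.
  Root kale: left subtree has 2 nodes {plum, ash}, right has 1 {hop}.
    Root plum: left subtree has 0 nodes { }, right has 1 {ash}.
  Root aster: left subtree has 3 nodes {fir, yew, elm}, right has 5 {bay, mint, tulip, fern, moss}.
    Root elm: left subtree has 2 nodes {fir, yew}, right has 0 { }.
      Root yew: left subtree has 1 node {fir}, right has 0 { }.
    Root fern: left subtree has 3 nodes {bay, mint, tulip}, right has 1 {moss}.
      Root tulip: left subtree has 2 nodes {bay, mint}, right has 0 { }.
        Root bay: left subtree has 0 nodes { }, right has 1 {mint}.

sage, kale, plum, ash, hop, aster, elm, yew, fir, fern, tulip, bay, mint, moss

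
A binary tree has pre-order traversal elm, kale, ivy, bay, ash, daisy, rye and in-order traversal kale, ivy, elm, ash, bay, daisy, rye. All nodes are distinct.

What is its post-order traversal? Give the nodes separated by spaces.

The first element of pre-order is the root; it splits in-order into left and right subtrees.
Root elm: left subtree has 2 nodes {kale, ivy}, right has 4 {ash, bay, daisy, rye}.
  Root kale: left subtree has 0 nodes { }, right has 1 {ivy}.
  Root bay: left subtree has 1 node {ash}, right has 2 {daisy, rye}.
    Root daisy: left subtree has 0 nodes { }, right has 1 {rye}.

ivy kale ash rye daisy bay elm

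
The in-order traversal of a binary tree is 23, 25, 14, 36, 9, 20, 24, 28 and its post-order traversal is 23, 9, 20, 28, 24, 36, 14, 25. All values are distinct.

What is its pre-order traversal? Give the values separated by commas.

25, 23, 14, 36, 24, 20, 9, 28

The last element of post-order is the root; it splits in-order into left and right subtrees.
Root 25: left subtree has 1 node {23}, right has 6 {14, 36, 9, 20, 24, 28}.
  Root 14: left subtree has 0 nodes { }, right has 5 {36, 9, 20, 24, 28}.
    Root 36: left subtree has 0 nodes { }, right has 4 {9, 20, 24, 28}.
      Root 24: left subtree has 2 nodes {9, 20}, right has 1 {28}.
        Root 20: left subtree has 1 node {9}, right has 0 { }.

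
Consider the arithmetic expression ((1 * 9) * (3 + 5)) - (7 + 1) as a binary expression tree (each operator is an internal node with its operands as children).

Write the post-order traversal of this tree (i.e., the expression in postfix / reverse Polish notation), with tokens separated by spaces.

Post-order on an expression tree gives postfix notation: for each operator, emit left operand, right operand, then the operator.

1 9 * 3 5 + * 7 1 + -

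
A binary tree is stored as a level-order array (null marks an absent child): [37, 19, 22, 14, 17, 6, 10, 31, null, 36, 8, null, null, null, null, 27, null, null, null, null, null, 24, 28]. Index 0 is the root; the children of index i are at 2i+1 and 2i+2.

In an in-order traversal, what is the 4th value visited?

In-order visits the left subtree, then the node, then the right subtree.
At 37: go left to 19.
  At 19: go left to 14.
    At 14: go left to 31.
      At 31: go left to 27.
        27 is a leaf — visit 27.
      Visit 31.
      At 31: no right child.
    Visit 14.
    At 14: no right child.
  Visit 19.
  At 19: go right to 17.
    At 17: go left to 36.
      36 is a leaf — visit 36.
    Visit 17.
    At 17: go right to 8.
      At 8: go left to 24.
        24 is a leaf — visit 24.
      Visit 8.
      At 8: go right to 28.
        28 is a leaf — visit 28.
Visit 37.
At 37: go right to 22.
  At 22: go left to 6.
    6 is a leaf — visit 6.
  Visit 22.
  At 22: go right to 10.
    10 is a leaf — visit 10.
Full in-order sequence: 27, 31, 14, 19, 36, 17, 24, 8, 28, 37, 6, 22, 10.

19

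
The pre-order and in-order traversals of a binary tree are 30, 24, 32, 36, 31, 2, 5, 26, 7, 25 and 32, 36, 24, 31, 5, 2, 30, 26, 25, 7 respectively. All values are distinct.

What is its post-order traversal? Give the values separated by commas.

The first element of pre-order is the root; it splits in-order into left and right subtrees.
Root 30: left subtree has 6 nodes {32, 36, 24, 31, 5, 2}, right has 3 {26, 25, 7}.
  Root 24: left subtree has 2 nodes {32, 36}, right has 3 {31, 5, 2}.
    Root 32: left subtree has 0 nodes { }, right has 1 {36}.
    Root 31: left subtree has 0 nodes { }, right has 2 {5, 2}.
      Root 2: left subtree has 1 node {5}, right has 0 { }.
  Root 26: left subtree has 0 nodes { }, right has 2 {25, 7}.
    Root 7: left subtree has 1 node {25}, right has 0 { }.

36, 32, 5, 2, 31, 24, 25, 7, 26, 30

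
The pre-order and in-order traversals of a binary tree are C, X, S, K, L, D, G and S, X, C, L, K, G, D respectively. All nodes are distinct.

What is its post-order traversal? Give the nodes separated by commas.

The first element of pre-order is the root; it splits in-order into left and right subtrees.
Root C: left subtree has 2 nodes {S, X}, right has 4 {L, K, G, D}.
  Root X: left subtree has 1 node {S}, right has 0 { }.
  Root K: left subtree has 1 node {L}, right has 2 {G, D}.
    Root D: left subtree has 1 node {G}, right has 0 { }.

S, X, L, G, D, K, C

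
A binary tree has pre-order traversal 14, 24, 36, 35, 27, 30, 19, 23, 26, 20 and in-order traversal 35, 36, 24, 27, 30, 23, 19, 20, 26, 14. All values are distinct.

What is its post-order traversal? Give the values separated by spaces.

The first element of pre-order is the root; it splits in-order into left and right subtrees.
Root 14: left subtree has 9 nodes {35, 36, 24, 27, 30, 23, 19, 20, 26}, right has 0 { }.
  Root 24: left subtree has 2 nodes {35, 36}, right has 6 {27, 30, 23, 19, 20, 26}.
    Root 36: left subtree has 1 node {35}, right has 0 { }.
    Root 27: left subtree has 0 nodes { }, right has 5 {30, 23, 19, 20, 26}.
      Root 30: left subtree has 0 nodes { }, right has 4 {23, 19, 20, 26}.
        Root 19: left subtree has 1 node {23}, right has 2 {20, 26}.
          Root 26: left subtree has 1 node {20}, right has 0 { }.

35 36 23 20 26 19 30 27 24 14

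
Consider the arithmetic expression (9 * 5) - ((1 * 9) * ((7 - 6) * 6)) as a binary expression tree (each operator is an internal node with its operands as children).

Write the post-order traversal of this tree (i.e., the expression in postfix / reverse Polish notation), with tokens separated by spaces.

9 5 * 1 9 * 7 6 - 6 * * -

Post-order on an expression tree gives postfix notation: for each operator, emit left operand, right operand, then the operator.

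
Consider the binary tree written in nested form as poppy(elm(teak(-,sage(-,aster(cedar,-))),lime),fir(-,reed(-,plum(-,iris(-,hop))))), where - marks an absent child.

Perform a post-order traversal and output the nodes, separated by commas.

cedar, aster, sage, teak, lime, elm, hop, iris, plum, reed, fir, poppy

Post-order visits the left subtree, then the right subtree, then the node.
At poppy: go left to elm.
  At elm: go left to teak.
    At teak: no left child.
    At teak: go right to sage.
      At sage: no left child.
      At sage: go right to aster.
        At aster: go left to cedar.
          cedar is a leaf — visit cedar.
        At aster: no right child.
        Visit aster.
      Visit sage.
    Visit teak.
  At elm: go right to lime.
    lime is a leaf — visit lime.
  Visit elm.
At poppy: go right to fir.
  At fir: no left child.
  At fir: go right to reed.
    At reed: no left child.
    At reed: go right to plum.
      At plum: no left child.
      At plum: go right to iris.
        At iris: no left child.
        At iris: go right to hop.
          hop is a leaf — visit hop.
        Visit iris.
      Visit plum.
    Visit reed.
  Visit fir.
Visit poppy.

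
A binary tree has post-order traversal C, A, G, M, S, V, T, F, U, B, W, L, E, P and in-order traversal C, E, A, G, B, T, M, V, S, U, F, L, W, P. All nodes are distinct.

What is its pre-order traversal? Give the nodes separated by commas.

The last element of post-order is the root; it splits in-order into left and right subtrees.
Root P: left subtree has 13 nodes {C, E, A, G, B, T, M, V, S, U, F, L, W}, right has 0 { }.
  Root E: left subtree has 1 node {C}, right has 11 {A, G, B, T, M, V, S, U, F, L, W}.
    Root L: left subtree has 9 nodes {A, G, B, T, M, V, S, U, F}, right has 1 {W}.
      Root B: left subtree has 2 nodes {A, G}, right has 6 {T, M, V, S, U, F}.
        Root G: left subtree has 1 node {A}, right has 0 { }.
        Root U: left subtree has 4 nodes {T, M, V, S}, right has 1 {F}.
          Root T: left subtree has 0 nodes { }, right has 3 {M, V, S}.
            Root V: left subtree has 1 node {M}, right has 1 {S}.

P, E, C, L, B, G, A, U, T, V, M, S, F, W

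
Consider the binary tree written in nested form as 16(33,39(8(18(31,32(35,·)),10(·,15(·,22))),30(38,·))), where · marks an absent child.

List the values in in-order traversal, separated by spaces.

In-order visits the left subtree, then the node, then the right subtree.
At 16: go left to 33.
  33 is a leaf — visit 33.
Visit 16.
At 16: go right to 39.
  At 39: go left to 8.
    At 8: go left to 18.
      At 18: go left to 31.
        31 is a leaf — visit 31.
      Visit 18.
      At 18: go right to 32.
        At 32: go left to 35.
          35 is a leaf — visit 35.
        Visit 32.
        At 32: no right child.
    Visit 8.
    At 8: go right to 10.
      At 10: no left child.
      Visit 10.
      At 10: go right to 15.
        At 15: no left child.
        Visit 15.
        At 15: go right to 22.
          22 is a leaf — visit 22.
  Visit 39.
  At 39: go right to 30.
    At 30: go left to 38.
      38 is a leaf — visit 38.
    Visit 30.
    At 30: no right child.

33 16 31 18 35 32 8 10 15 22 39 38 30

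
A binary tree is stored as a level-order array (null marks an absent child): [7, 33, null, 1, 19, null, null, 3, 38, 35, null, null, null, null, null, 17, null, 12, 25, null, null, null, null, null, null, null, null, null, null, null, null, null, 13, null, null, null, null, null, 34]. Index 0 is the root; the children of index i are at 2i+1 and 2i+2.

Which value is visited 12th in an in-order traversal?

In-order visits the left subtree, then the node, then the right subtree.
At 7: go left to 33.
  At 33: go left to 1.
    At 1: go left to 3.
      At 3: go left to 17.
        At 17: no left child.
        Visit 17.
        At 17: go right to 13.
          13 is a leaf — visit 13.
      Visit 3.
      At 3: no right child.
    Visit 1.
    At 1: go right to 38.
      At 38: go left to 12.
        12 is a leaf — visit 12.
      Visit 38.
      At 38: go right to 25.
        At 25: no left child.
        Visit 25.
        At 25: go right to 34.
          34 is a leaf — visit 34.
  Visit 33.
  At 33: go right to 19.
    At 19: go left to 35.
      35 is a leaf — visit 35.
    Visit 19.
    At 19: no right child.
Visit 7.
At 7: no right child.
Full in-order sequence: 17, 13, 3, 1, 12, 38, 25, 34, 33, 35, 19, 7.

7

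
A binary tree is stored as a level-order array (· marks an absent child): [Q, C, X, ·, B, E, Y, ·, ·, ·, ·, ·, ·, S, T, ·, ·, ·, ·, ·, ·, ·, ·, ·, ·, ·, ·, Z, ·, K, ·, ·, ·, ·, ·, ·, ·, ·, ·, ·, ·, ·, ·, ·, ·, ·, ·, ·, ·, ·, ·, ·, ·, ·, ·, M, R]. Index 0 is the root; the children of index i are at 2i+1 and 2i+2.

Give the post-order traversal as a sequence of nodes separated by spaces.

Post-order visits the left subtree, then the right subtree, then the node.
At Q: go left to C.
  At C: no left child.
  At C: go right to B.
    B is a leaf — visit B.
  Visit C.
At Q: go right to X.
  At X: go left to E.
    E is a leaf — visit E.
  At X: go right to Y.
    At Y: go left to S.
      At S: go left to Z.
        At Z: go left to M.
          M is a leaf — visit M.
        At Z: go right to R.
          R is a leaf — visit R.
        Visit Z.
      At S: no right child.
      Visit S.
    At Y: go right to T.
      At T: go left to K.
        K is a leaf — visit K.
      At T: no right child.
      Visit T.
    Visit Y.
  Visit X.
Visit Q.

B C E M R Z S K T Y X Q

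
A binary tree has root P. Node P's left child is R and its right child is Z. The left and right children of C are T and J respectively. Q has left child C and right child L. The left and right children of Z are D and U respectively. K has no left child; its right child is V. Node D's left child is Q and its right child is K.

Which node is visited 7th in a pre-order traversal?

Pre-order visits the node, then its left subtree, then its right subtree.
Visit P.
At P: go left to R.
  R is a leaf — visit R.
At P: go right to Z.
  Visit Z.
  At Z: go left to D.
    Visit D.
    At D: go left to Q.
      Visit Q.
      At Q: go left to C.
        Visit C.
        At C: go left to T.
          T is a leaf — visit T.
        At C: go right to J.
          J is a leaf — visit J.
      At Q: go right to L.
        L is a leaf — visit L.
    At D: go right to K.
      Visit K.
      At K: no left child.
      At K: go right to V.
        V is a leaf — visit V.
  At Z: go right to U.
    U is a leaf — visit U.
Full pre-order sequence: P, R, Z, D, Q, C, T, J, L, K, V, U.

T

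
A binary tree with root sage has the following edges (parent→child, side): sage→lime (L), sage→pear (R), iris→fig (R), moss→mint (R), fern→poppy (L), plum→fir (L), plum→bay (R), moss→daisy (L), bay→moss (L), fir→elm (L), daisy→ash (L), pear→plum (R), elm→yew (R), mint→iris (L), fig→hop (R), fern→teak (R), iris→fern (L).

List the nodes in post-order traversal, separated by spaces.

Post-order visits the left subtree, then the right subtree, then the node.
At sage: go left to lime.
  lime is a leaf — visit lime.
At sage: go right to pear.
  At pear: no left child.
  At pear: go right to plum.
    At plum: go left to fir.
      At fir: go left to elm.
        At elm: no left child.
        At elm: go right to yew.
          yew is a leaf — visit yew.
        Visit elm.
      At fir: no right child.
      Visit fir.
    At plum: go right to bay.
      At bay: go left to moss.
        At moss: go left to daisy.
          At daisy: go left to ash.
            ash is a leaf — visit ash.
          At daisy: no right child.
          Visit daisy.
        At moss: go right to mint.
          At mint: go left to iris.
            At iris: go left to fern.
              At fern: go left to poppy.
                poppy is a leaf — visit poppy.
              At fern: go right to teak.
                teak is a leaf — visit teak.
              Visit fern.
            At iris: go right to fig.
              At fig: no left child.
              At fig: go right to hop.
                hop is a leaf — visit hop.
              Visit fig.
            Visit iris.
          At mint: no right child.
          Visit mint.
        Visit moss.
      At bay: no right child.
      Visit bay.
    Visit plum.
  Visit pear.
Visit sage.

lime yew elm fir ash daisy poppy teak fern hop fig iris mint moss bay plum pear sage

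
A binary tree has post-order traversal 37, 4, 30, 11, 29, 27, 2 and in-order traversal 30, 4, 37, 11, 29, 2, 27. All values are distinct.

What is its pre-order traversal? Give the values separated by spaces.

The last element of post-order is the root; it splits in-order into left and right subtrees.
Root 2: left subtree has 5 nodes {30, 4, 37, 11, 29}, right has 1 {27}.
  Root 29: left subtree has 4 nodes {30, 4, 37, 11}, right has 0 { }.
    Root 11: left subtree has 3 nodes {30, 4, 37}, right has 0 { }.
      Root 30: left subtree has 0 nodes { }, right has 2 {4, 37}.
        Root 4: left subtree has 0 nodes { }, right has 1 {37}.

2 29 11 30 4 37 27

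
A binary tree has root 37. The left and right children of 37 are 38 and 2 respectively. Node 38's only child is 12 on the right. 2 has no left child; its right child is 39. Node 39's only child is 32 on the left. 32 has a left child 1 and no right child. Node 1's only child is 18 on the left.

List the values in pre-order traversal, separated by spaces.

37 38 12 2 39 32 1 18

Pre-order visits the node, then its left subtree, then its right subtree.
Visit 37.
At 37: go left to 38.
  Visit 38.
  At 38: no left child.
  At 38: go right to 12.
    12 is a leaf — visit 12.
At 37: go right to 2.
  Visit 2.
  At 2: no left child.
  At 2: go right to 39.
    Visit 39.
    At 39: go left to 32.
      Visit 32.
      At 32: go left to 1.
        Visit 1.
        At 1: go left to 18.
          18 is a leaf — visit 18.
        At 1: no right child.
      At 32: no right child.
    At 39: no right child.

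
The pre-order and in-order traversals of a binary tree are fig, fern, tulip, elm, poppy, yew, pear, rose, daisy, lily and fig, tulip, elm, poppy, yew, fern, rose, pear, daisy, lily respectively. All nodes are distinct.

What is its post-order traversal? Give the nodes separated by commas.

yew, poppy, elm, tulip, rose, lily, daisy, pear, fern, fig

The first element of pre-order is the root; it splits in-order into left and right subtrees.
Root fig: left subtree has 0 nodes { }, right has 9 {tulip, elm, poppy, yew, fern, rose, pear, daisy, lily}.
  Root fern: left subtree has 4 nodes {tulip, elm, poppy, yew}, right has 4 {rose, pear, daisy, lily}.
    Root tulip: left subtree has 0 nodes { }, right has 3 {elm, poppy, yew}.
      Root elm: left subtree has 0 nodes { }, right has 2 {poppy, yew}.
        Root poppy: left subtree has 0 nodes { }, right has 1 {yew}.
    Root pear: left subtree has 1 node {rose}, right has 2 {daisy, lily}.
      Root daisy: left subtree has 0 nodes { }, right has 1 {lily}.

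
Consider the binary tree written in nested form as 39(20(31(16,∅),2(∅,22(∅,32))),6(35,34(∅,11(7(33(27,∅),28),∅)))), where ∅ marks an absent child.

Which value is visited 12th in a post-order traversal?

11

Post-order visits the left subtree, then the right subtree, then the node.
At 39: go left to 20.
  At 20: go left to 31.
    At 31: go left to 16.
      16 is a leaf — visit 16.
    At 31: no right child.
    Visit 31.
  At 20: go right to 2.
    At 2: no left child.
    At 2: go right to 22.
      At 22: no left child.
      At 22: go right to 32.
        32 is a leaf — visit 32.
      Visit 22.
    Visit 2.
  Visit 20.
At 39: go right to 6.
  At 6: go left to 35.
    35 is a leaf — visit 35.
  At 6: go right to 34.
    At 34: no left child.
    At 34: go right to 11.
      At 11: go left to 7.
        At 7: go left to 33.
          At 33: go left to 27.
            27 is a leaf — visit 27.
          At 33: no right child.
          Visit 33.
        At 7: go right to 28.
          28 is a leaf — visit 28.
        Visit 7.
      At 11: no right child.
      Visit 11.
    Visit 34.
  Visit 6.
Visit 39.
Full post-order sequence: 16, 31, 32, 22, 2, 20, 35, 27, 33, 28, 7, 11, 34, 6, 39.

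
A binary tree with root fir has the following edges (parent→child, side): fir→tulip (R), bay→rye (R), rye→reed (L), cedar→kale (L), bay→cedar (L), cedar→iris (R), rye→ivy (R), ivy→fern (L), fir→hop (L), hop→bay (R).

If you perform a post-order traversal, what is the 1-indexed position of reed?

Post-order visits the left subtree, then the right subtree, then the node.
At fir: go left to hop.
  At hop: no left child.
  At hop: go right to bay.
    At bay: go left to cedar.
      At cedar: go left to kale.
        kale is a leaf — visit kale.
      At cedar: go right to iris.
        iris is a leaf — visit iris.
      Visit cedar.
    At bay: go right to rye.
      At rye: go left to reed.
        reed is a leaf — visit reed.
      At rye: go right to ivy.
        At ivy: go left to fern.
          fern is a leaf — visit fern.
        At ivy: no right child.
        Visit ivy.
      Visit rye.
    Visit bay.
  Visit hop.
At fir: go right to tulip.
  tulip is a leaf — visit tulip.
Visit fir.
Full post-order sequence: kale, iris, cedar, reed, fern, ivy, rye, bay, hop, tulip, fir.

4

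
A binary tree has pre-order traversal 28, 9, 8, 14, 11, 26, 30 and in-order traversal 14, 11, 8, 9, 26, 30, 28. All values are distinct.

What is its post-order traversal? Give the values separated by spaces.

The first element of pre-order is the root; it splits in-order into left and right subtrees.
Root 28: left subtree has 6 nodes {14, 11, 8, 9, 26, 30}, right has 0 { }.
  Root 9: left subtree has 3 nodes {14, 11, 8}, right has 2 {26, 30}.
    Root 8: left subtree has 2 nodes {14, 11}, right has 0 { }.
      Root 14: left subtree has 0 nodes { }, right has 1 {11}.
    Root 26: left subtree has 0 nodes { }, right has 1 {30}.

11 14 8 30 26 9 28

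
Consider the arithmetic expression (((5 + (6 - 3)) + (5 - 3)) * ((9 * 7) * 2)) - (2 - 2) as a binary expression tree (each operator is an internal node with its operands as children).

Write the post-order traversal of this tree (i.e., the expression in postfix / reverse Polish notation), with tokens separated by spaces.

Post-order on an expression tree gives postfix notation: for each operator, emit left operand, right operand, then the operator.

5 6 3 - + 5 3 - + 9 7 * 2 * * 2 2 - -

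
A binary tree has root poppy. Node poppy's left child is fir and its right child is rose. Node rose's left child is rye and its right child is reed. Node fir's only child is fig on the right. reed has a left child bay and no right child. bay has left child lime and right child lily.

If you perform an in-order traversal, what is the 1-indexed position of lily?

8

In-order visits the left subtree, then the node, then the right subtree.
At poppy: go left to fir.
  At fir: no left child.
  Visit fir.
  At fir: go right to fig.
    fig is a leaf — visit fig.
Visit poppy.
At poppy: go right to rose.
  At rose: go left to rye.
    rye is a leaf — visit rye.
  Visit rose.
  At rose: go right to reed.
    At reed: go left to bay.
      At bay: go left to lime.
        lime is a leaf — visit lime.
      Visit bay.
      At bay: go right to lily.
        lily is a leaf — visit lily.
    Visit reed.
    At reed: no right child.
Full in-order sequence: fir, fig, poppy, rye, rose, lime, bay, lily, reed.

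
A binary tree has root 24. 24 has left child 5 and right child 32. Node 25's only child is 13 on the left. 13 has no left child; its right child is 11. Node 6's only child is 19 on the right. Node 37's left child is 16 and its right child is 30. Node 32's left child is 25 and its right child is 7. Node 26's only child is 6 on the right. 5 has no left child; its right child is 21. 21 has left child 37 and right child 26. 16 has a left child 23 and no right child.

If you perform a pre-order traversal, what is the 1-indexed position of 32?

11

Pre-order visits the node, then its left subtree, then its right subtree.
Visit 24.
At 24: go left to 5.
  Visit 5.
  At 5: no left child.
  At 5: go right to 21.
    Visit 21.
    At 21: go left to 37.
      Visit 37.
      At 37: go left to 16.
        Visit 16.
        At 16: go left to 23.
          23 is a leaf — visit 23.
        At 16: no right child.
      At 37: go right to 30.
        30 is a leaf — visit 30.
    At 21: go right to 26.
      Visit 26.
      At 26: no left child.
      At 26: go right to 6.
        Visit 6.
        At 6: no left child.
        At 6: go right to 19.
          19 is a leaf — visit 19.
At 24: go right to 32.
  Visit 32.
  At 32: go left to 25.
    Visit 25.
    At 25: go left to 13.
      Visit 13.
      At 13: no left child.
      At 13: go right to 11.
        11 is a leaf — visit 11.
    At 25: no right child.
  At 32: go right to 7.
    7 is a leaf — visit 7.
Full pre-order sequence: 24, 5, 21, 37, 16, 23, 30, 26, 6, 19, 32, 25, 13, 11, 7.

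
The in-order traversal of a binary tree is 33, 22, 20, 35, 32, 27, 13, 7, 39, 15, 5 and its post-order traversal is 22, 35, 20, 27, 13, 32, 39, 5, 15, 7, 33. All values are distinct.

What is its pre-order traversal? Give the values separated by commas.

The last element of post-order is the root; it splits in-order into left and right subtrees.
Root 33: left subtree has 0 nodes { }, right has 10 {22, 20, 35, 32, 27, 13, 7, 39, 15, 5}.
  Root 7: left subtree has 6 nodes {22, 20, 35, 32, 27, 13}, right has 3 {39, 15, 5}.
    Root 32: left subtree has 3 nodes {22, 20, 35}, right has 2 {27, 13}.
      Root 20: left subtree has 1 node {22}, right has 1 {35}.
      Root 13: left subtree has 1 node {27}, right has 0 { }.
    Root 15: left subtree has 1 node {39}, right has 1 {5}.

33, 7, 32, 20, 22, 35, 13, 27, 15, 39, 5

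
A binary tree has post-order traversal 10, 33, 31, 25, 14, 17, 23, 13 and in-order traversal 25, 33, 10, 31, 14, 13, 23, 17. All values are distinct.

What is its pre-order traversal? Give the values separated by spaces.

13 14 25 31 33 10 23 17

The last element of post-order is the root; it splits in-order into left and right subtrees.
Root 13: left subtree has 5 nodes {25, 33, 10, 31, 14}, right has 2 {23, 17}.
  Root 14: left subtree has 4 nodes {25, 33, 10, 31}, right has 0 { }.
    Root 25: left subtree has 0 nodes { }, right has 3 {33, 10, 31}.
      Root 31: left subtree has 2 nodes {33, 10}, right has 0 { }.
        Root 33: left subtree has 0 nodes { }, right has 1 {10}.
  Root 23: left subtree has 0 nodes { }, right has 1 {17}.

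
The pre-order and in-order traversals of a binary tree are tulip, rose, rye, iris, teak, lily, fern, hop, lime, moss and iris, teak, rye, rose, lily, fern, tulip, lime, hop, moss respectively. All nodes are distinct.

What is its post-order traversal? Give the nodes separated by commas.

The first element of pre-order is the root; it splits in-order into left and right subtrees.
Root tulip: left subtree has 6 nodes {iris, teak, rye, rose, lily, fern}, right has 3 {lime, hop, moss}.
  Root rose: left subtree has 3 nodes {iris, teak, rye}, right has 2 {lily, fern}.
    Root rye: left subtree has 2 nodes {iris, teak}, right has 0 { }.
      Root iris: left subtree has 0 nodes { }, right has 1 {teak}.
    Root lily: left subtree has 0 nodes { }, right has 1 {fern}.
  Root hop: left subtree has 1 node {lime}, right has 1 {moss}.

teak, iris, rye, fern, lily, rose, lime, moss, hop, tulip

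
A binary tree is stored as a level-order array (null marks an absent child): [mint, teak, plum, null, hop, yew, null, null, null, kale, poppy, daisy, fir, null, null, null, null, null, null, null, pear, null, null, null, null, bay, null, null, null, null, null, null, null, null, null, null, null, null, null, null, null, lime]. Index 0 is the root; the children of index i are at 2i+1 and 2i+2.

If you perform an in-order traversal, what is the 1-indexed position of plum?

In-order visits the left subtree, then the node, then the right subtree.
At mint: go left to teak.
  At teak: no left child.
  Visit teak.
  At teak: go right to hop.
    At hop: go left to kale.
      At kale: no left child.
      Visit kale.
      At kale: go right to pear.
        At pear: go left to lime.
          lime is a leaf — visit lime.
        Visit pear.
        At pear: no right child.
    Visit hop.
    At hop: go right to poppy.
      poppy is a leaf — visit poppy.
Visit mint.
At mint: go right to plum.
  At plum: go left to yew.
    At yew: go left to daisy.
      daisy is a leaf — visit daisy.
    Visit yew.
    At yew: go right to fir.
      At fir: go left to bay.
        bay is a leaf — visit bay.
      Visit fir.
      At fir: no right child.
  Visit plum.
  At plum: no right child.
Full in-order sequence: teak, kale, lime, pear, hop, poppy, mint, daisy, yew, bay, fir, plum.

12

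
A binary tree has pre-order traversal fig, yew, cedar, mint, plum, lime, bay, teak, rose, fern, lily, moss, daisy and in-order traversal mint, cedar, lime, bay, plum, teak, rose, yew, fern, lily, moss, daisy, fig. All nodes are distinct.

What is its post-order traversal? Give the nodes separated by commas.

mint, bay, lime, rose, teak, plum, cedar, daisy, moss, lily, fern, yew, fig

The first element of pre-order is the root; it splits in-order into left and right subtrees.
Root fig: left subtree has 12 nodes {mint, cedar, lime, bay, plum, teak, rose, yew, fern, lily, moss, daisy}, right has 0 { }.
  Root yew: left subtree has 7 nodes {mint, cedar, lime, bay, plum, teak, rose}, right has 4 {fern, lily, moss, daisy}.
    Root cedar: left subtree has 1 node {mint}, right has 5 {lime, bay, plum, teak, rose}.
      Root plum: left subtree has 2 nodes {lime, bay}, right has 2 {teak, rose}.
        Root lime: left subtree has 0 nodes { }, right has 1 {bay}.
        Root teak: left subtree has 0 nodes { }, right has 1 {rose}.
    Root fern: left subtree has 0 nodes { }, right has 3 {lily, moss, daisy}.
      Root lily: left subtree has 0 nodes { }, right has 2 {moss, daisy}.
        Root moss: left subtree has 0 nodes { }, right has 1 {daisy}.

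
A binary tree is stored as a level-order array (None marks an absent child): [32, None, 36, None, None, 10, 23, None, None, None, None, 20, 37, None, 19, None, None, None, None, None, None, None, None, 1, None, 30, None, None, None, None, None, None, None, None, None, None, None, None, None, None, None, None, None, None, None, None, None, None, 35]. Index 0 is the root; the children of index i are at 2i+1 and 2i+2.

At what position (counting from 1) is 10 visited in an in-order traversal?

5

In-order visits the left subtree, then the node, then the right subtree.
At 32: no left child.
Visit 32.
At 32: go right to 36.
  At 36: go left to 10.
    At 10: go left to 20.
      At 20: go left to 1.
        At 1: no left child.
        Visit 1.
        At 1: go right to 35.
          35 is a leaf — visit 35.
      Visit 20.
      At 20: no right child.
    Visit 10.
    At 10: go right to 37.
      At 37: go left to 30.
        30 is a leaf — visit 30.
      Visit 37.
      At 37: no right child.
  Visit 36.
  At 36: go right to 23.
    At 23: no left child.
    Visit 23.
    At 23: go right to 19.
      19 is a leaf — visit 19.
Full in-order sequence: 32, 1, 35, 20, 10, 30, 37, 36, 23, 19.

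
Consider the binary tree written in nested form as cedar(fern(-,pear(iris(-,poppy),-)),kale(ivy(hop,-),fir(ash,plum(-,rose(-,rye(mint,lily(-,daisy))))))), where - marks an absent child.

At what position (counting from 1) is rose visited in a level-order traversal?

Level-order visits nodes level by level from the root, left to right within each level.
Level 0: cedar
Level 1: fern, kale
Level 2: pear, ivy, fir
Level 3: iris, hop, ash, plum
Level 4: poppy, rose
Level 5: rye
Level 6: mint, lily
Level 7: daisy
Full level-order sequence: cedar, fern, kale, pear, ivy, fir, iris, hop, ash, plum, poppy, rose, rye, mint, lily, daisy.

12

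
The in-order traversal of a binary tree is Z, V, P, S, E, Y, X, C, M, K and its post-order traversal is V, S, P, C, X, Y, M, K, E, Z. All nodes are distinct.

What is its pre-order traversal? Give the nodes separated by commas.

Z, E, P, V, S, K, M, Y, X, C

The last element of post-order is the root; it splits in-order into left and right subtrees.
Root Z: left subtree has 0 nodes { }, right has 9 {V, P, S, E, Y, X, C, M, K}.
  Root E: left subtree has 3 nodes {V, P, S}, right has 5 {Y, X, C, M, K}.
    Root P: left subtree has 1 node {V}, right has 1 {S}.
    Root K: left subtree has 4 nodes {Y, X, C, M}, right has 0 { }.
      Root M: left subtree has 3 nodes {Y, X, C}, right has 0 { }.
        Root Y: left subtree has 0 nodes { }, right has 2 {X, C}.
          Root X: left subtree has 0 nodes { }, right has 1 {C}.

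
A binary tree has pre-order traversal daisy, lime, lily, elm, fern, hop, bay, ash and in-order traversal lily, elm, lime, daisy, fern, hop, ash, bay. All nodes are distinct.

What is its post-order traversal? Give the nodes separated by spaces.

elm lily lime ash bay hop fern daisy

The first element of pre-order is the root; it splits in-order into left and right subtrees.
Root daisy: left subtree has 3 nodes {lily, elm, lime}, right has 4 {fern, hop, ash, bay}.
  Root lime: left subtree has 2 nodes {lily, elm}, right has 0 { }.
    Root lily: left subtree has 0 nodes { }, right has 1 {elm}.
  Root fern: left subtree has 0 nodes { }, right has 3 {hop, ash, bay}.
    Root hop: left subtree has 0 nodes { }, right has 2 {ash, bay}.
      Root bay: left subtree has 1 node {ash}, right has 0 { }.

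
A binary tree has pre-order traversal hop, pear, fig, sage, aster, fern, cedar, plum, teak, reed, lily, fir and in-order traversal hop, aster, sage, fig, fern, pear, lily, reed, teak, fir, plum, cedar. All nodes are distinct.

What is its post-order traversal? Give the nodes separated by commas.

The first element of pre-order is the root; it splits in-order into left and right subtrees.
Root hop: left subtree has 0 nodes { }, right has 11 {aster, sage, fig, fern, pear, lily, reed, teak, fir, plum, cedar}.
  Root pear: left subtree has 4 nodes {aster, sage, fig, fern}, right has 6 {lily, reed, teak, fir, plum, cedar}.
    Root fig: left subtree has 2 nodes {aster, sage}, right has 1 {fern}.
      Root sage: left subtree has 1 node {aster}, right has 0 { }.
    Root cedar: left subtree has 5 nodes {lily, reed, teak, fir, plum}, right has 0 { }.
      Root plum: left subtree has 4 nodes {lily, reed, teak, fir}, right has 0 { }.
        Root teak: left subtree has 2 nodes {lily, reed}, right has 1 {fir}.
          Root reed: left subtree has 1 node {lily}, right has 0 { }.

aster, sage, fern, fig, lily, reed, fir, teak, plum, cedar, pear, hop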